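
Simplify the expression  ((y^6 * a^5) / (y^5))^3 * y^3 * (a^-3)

a^12*y^6

Inside the bracket: y^1 * a^5
Raise to the power 3: y^3 * a^15
Multiply by y^3 * (a^-3): add exponents.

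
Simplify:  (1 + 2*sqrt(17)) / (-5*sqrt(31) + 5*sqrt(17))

(-2*sqrt(527) - 34 - sqrt(31) - sqrt(17))/70

Multiply numerator and denominator by 5*sqrt(17) + 5*sqrt(31).
Denominator becomes -350; numerator becomes 5*sqrt(17) + 5*sqrt(31) + 170 + 10*sqrt(527).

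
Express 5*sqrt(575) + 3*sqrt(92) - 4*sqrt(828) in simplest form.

7*sqrt(23)

5*sqrt(575) = 25*sqrt(23); 3*sqrt(92) = 6*sqrt(23); 4*sqrt(828) = 24*sqrt(23)
Combine: (25 + 6 - 24)·sqrt(23) = 7*sqrt(23)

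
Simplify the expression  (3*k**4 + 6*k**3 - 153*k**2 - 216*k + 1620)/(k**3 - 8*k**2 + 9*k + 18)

Factor: 3*k**4 + 6*k**3 - 153*k**2 - 216*k + 1620 = 3*(k + 5)*(k - 3)*(k - 6)*(k + 6);  k**3 - 8*k**2 + 9*k + 18 = (k + 1)*(k - 6)*(k - 3)
Cancel the common factors (k - 6), (k - 3).

(3*k**2 + 33*k + 90)/(k + 1)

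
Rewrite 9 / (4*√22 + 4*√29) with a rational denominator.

Multiply numerator and denominator by -4*√22 + 4*√29.
Denominator becomes 112; numerator becomes -36*√22 + 36*√29.

(-9*√22 + 9*√29)/28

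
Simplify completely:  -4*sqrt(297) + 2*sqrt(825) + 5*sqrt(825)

23*sqrt(33)

4*sqrt(297) = 12*sqrt(33); 2*sqrt(825) = 10*sqrt(33); 5*sqrt(825) = 25*sqrt(33)
Combine: (-12 + 10 + 25)·sqrt(33) = 23*sqrt(33)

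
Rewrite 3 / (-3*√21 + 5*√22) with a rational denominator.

(9*√21 + 15*√22)/361

Multiply numerator and denominator by 3*√21 + 5*√22.
Denominator becomes 361; numerator becomes 9*√21 + 15*√22.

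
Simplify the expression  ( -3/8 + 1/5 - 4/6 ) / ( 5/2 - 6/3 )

-101/60

Numerator: -3/8 + 1/5 - 4/6 = -101/120
Denominator: 5/2 - 6/3 = 1/2
Divide: (-101/120) · (2) = -101/60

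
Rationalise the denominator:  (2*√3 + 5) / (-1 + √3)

(11 + 7*√3)/2

Multiply numerator and denominator by -√3 - 1.
Denominator becomes -2; numerator becomes -7*√3 - 11.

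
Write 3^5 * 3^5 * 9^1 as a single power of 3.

3^12

3^5 = 3^5; 3^5 = 3^5; 9^1 = 3^2
Combine exponents: 3^12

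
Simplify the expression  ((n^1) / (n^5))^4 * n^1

Inside the bracket: (n^-4)
Raise to the power 4: (n^-16)
Multiply by n^1: add exponents.

n^(-15)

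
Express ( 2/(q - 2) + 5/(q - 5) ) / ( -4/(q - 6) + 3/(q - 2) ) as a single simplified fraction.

(-7*q**2 + 62*q - 120)/(q**2 + 5*q - 50)

Numerator: 2/(q - 2) + 5/(q - 5) = (7*q - 20)/(q**2 - 7*q + 10)
Denominator: -4/(q - 6) + 3/(q - 2) = (-q - 10)/(q**2 - 8*q + 12)
Divide: ((7*q - 20)/(q**2 - 7*q + 10)) · ((q**2 - 8*q + 12)/(-q - 10)) = (-7*q**2 + 62*q - 120)/(q**2 + 5*q - 50)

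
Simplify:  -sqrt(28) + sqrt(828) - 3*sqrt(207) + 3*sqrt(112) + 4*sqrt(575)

sqrt(28) = 2*sqrt(7); sqrt(828) = 6*sqrt(23); 3*sqrt(207) = 9*sqrt(23); 3*sqrt(112) = 12*sqrt(7); 4*sqrt(575) = 20*sqrt(23)

10*sqrt(7) + 17*sqrt(23)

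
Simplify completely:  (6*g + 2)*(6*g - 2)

36*g**2 - 4

Product of conjugates: (P+Q)(P-Q) = P**2 - Q**2.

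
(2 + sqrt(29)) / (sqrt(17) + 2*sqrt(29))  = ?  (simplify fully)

(-sqrt(493) - 2*sqrt(17) + 4*sqrt(29) + 58)/99

Multiply numerator and denominator by -sqrt(17) + 2*sqrt(29).
Denominator becomes 99; numerator becomes -sqrt(493) - 2*sqrt(17) + 4*sqrt(29) + 58.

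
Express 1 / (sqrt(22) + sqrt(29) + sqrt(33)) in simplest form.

(-11*sqrt(174) + 9*sqrt(33) + 13*sqrt(29) + 20*sqrt(22))/1114

Group as (sqrt(22) + sqrt(33)) + sqrt(29); multiply by (sqrt(22) + sqrt(33)) - sqrt(29), then rationalise the remaining surd.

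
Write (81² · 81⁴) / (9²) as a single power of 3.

3^20

81² = 3^8; 81⁴ = 3^16; 9² = 3^4
Combine exponents: 3^20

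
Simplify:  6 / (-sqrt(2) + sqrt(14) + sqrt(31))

(-114*sqrt(14) - 24*sqrt(217) + 258*sqrt(2) + 90*sqrt(31))/113

Group as (sqrt(14) + sqrt(31)) - sqrt(2); multiply by (sqrt(14) + sqrt(31)) + sqrt(2), then rationalise the remaining surd.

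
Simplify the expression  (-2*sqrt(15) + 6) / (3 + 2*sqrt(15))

(-26 + 6*sqrt(15))/17

Multiply numerator and denominator by -2*sqrt(15) + 3.
Denominator becomes -51; numerator becomes -18*sqrt(15) + 78.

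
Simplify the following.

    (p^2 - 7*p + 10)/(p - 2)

p - 5

Factor: p^2 - 7*p + 10 = (p - 2)*(p - 5)
Cancel the common factor (p - 2).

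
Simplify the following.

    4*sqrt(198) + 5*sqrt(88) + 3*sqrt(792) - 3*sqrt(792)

22*sqrt(22)

4*sqrt(198) = 12*sqrt(22); 5*sqrt(88) = 10*sqrt(22); 3*sqrt(792) = 18*sqrt(22); 3*sqrt(792) = 18*sqrt(22)
Combine: (12 + 10 + 18 - 18)·sqrt(22) = 22*sqrt(22)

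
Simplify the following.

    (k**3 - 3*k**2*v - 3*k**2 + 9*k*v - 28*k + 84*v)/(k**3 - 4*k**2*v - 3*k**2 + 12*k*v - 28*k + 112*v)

(-k + 3*v)/(-k + 4*v)

Factor: k**3 - 3*k**2*v - 3*k**2 + 9*k*v - 28*k + 84*v = (k - 3*v)*(k - 7)*(k + 4);  k**3 - 4*k**2*v - 3*k**2 + 12*k*v - 28*k + 112*v = (k - 7)*(k - 4*v)*(k + 4)
Cancel the common factors (k + 4), (k - 7).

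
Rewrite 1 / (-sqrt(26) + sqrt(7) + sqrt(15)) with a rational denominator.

Group as (sqrt(7) + sqrt(15)) - sqrt(26); multiply by (sqrt(7) + sqrt(15)) + sqrt(26), then rationalise the remaining surd.

(2*sqrt(26) + 9*sqrt(15) + 17*sqrt(7) + sqrt(2730))/202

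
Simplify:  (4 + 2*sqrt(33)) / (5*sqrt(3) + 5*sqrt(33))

(-3*sqrt(11) - 2*sqrt(3) + 2*sqrt(33) + 33)/75

Multiply numerator and denominator by -5*sqrt(3) + 5*sqrt(33).
Denominator becomes 750; numerator becomes -30*sqrt(11) - 20*sqrt(3) + 20*sqrt(33) + 330.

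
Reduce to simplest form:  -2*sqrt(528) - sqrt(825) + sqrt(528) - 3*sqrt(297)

2*sqrt(528) = 8*sqrt(33); sqrt(825) = 5*sqrt(33); sqrt(528) = 4*sqrt(33); 3*sqrt(297) = 9*sqrt(33)
Combine: (-8 - 5 + 4 - 9)·sqrt(33) = -18*sqrt(33)

-18*sqrt(33)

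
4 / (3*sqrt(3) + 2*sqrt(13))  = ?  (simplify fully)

(-12*sqrt(3) + 8*sqrt(13))/25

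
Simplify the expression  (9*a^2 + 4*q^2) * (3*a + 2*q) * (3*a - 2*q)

81*a^4 - 16*q^4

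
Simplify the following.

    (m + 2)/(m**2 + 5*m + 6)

Factor: m**2 + 5*m + 6 = (m + 3)*(m + 2)
Cancel the common factor (m + 2).

1/(m + 3)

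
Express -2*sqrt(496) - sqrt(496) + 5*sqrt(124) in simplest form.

2*sqrt(496) = 8*sqrt(31); sqrt(496) = 4*sqrt(31); 5*sqrt(124) = 10*sqrt(31)
Combine: (-8 - 4 + 10)·sqrt(31) = -2*sqrt(31)

-2*sqrt(31)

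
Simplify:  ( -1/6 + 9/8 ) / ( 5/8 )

23/15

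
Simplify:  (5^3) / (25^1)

5^1

5^3 = 5^3; 25^1 = 5^2
Combine exponents: 5^1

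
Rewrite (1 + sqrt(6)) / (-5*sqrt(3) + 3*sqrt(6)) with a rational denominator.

(-15*sqrt(2) - 18 - 5*sqrt(3) - 3*sqrt(6))/21

Multiply numerator and denominator by 3*sqrt(6) + 5*sqrt(3).
Denominator becomes -21; numerator becomes 3*sqrt(6) + 5*sqrt(3) + 18 + 15*sqrt(2).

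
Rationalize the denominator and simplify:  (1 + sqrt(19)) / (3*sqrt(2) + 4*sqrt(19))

(-3*sqrt(38) - 3*sqrt(2) + 4*sqrt(19) + 76)/286

Multiply numerator and denominator by -3*sqrt(2) + 4*sqrt(19).
Denominator becomes 286; numerator becomes -3*sqrt(38) - 3*sqrt(2) + 4*sqrt(19) + 76.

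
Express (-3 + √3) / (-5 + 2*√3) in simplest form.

(√3 + 9)/13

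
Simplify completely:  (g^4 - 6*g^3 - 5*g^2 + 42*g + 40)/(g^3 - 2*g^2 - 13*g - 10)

g - 4

Factor: g^4 - 6*g^3 - 5*g^2 + 42*g + 40 = (g + 1)*(g - 4)*(g + 2)*(g - 5);  g^3 - 2*g^2 - 13*g - 10 = (g - 5)*(g + 1)*(g + 2)
Cancel the common factors (g + 1), (g + 2), (g - 5).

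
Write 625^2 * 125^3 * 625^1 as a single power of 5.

5^21

625^2 = 5^8; 125^3 = 5^9; 625^1 = 5^4
Combine exponents: 5^21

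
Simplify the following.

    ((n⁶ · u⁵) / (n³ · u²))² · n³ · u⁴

Inside the bracket: n³ · u³
Raise to the power 2: n⁶ · u⁶
Multiply by n³ · u⁴: add exponents.

n⁹*u^10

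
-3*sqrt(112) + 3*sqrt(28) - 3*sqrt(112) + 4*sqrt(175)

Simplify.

2*sqrt(7)

3*sqrt(112) = 12*sqrt(7); 3*sqrt(28) = 6*sqrt(7); 3*sqrt(112) = 12*sqrt(7); 4*sqrt(175) = 20*sqrt(7)
Combine: (-12 + 6 - 12 + 20)·sqrt(7) = 2*sqrt(7)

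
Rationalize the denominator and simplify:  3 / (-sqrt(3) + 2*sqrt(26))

Multiply numerator and denominator by sqrt(3) + 2*sqrt(26).
Denominator becomes 101; numerator becomes 3*sqrt(3) + 6*sqrt(26).

(3*sqrt(3) + 6*sqrt(26))/101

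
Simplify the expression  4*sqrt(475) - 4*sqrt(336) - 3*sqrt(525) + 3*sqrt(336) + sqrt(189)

-16*sqrt(21) + 20*sqrt(19)

4*sqrt(475) = 20*sqrt(19); 4*sqrt(336) = 16*sqrt(21); 3*sqrt(525) = 15*sqrt(21); 3*sqrt(336) = 12*sqrt(21); sqrt(189) = 3*sqrt(21)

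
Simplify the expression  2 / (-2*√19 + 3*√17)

(4*√19 + 6*√17)/77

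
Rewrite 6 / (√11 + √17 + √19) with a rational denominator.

Group as (√17 + √19) + √11; multiply by (√17 + √19) - √11, then rationalise the remaining surd.

(-12*√3553 + 54*√19 + 78*√17 + 150*√11)/667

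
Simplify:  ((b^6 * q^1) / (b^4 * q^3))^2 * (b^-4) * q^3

Inside the bracket: b^2 * (q^-2)
Raise to the power 2: b^4 * (q^-4)
Multiply by (b^-4) * q^3: add exponents.

1/q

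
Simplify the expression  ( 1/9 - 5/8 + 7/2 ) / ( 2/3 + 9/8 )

Numerator: 1/9 - 5/8 + 7/2 = 215/72
Denominator: 2/3 + 9/8 = 43/24
Divide: (215/72) · (24/43) = 5/3

5/3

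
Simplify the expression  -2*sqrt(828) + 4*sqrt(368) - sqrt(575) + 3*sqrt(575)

14*sqrt(23)

2*sqrt(828) = 12*sqrt(23); 4*sqrt(368) = 16*sqrt(23); sqrt(575) = 5*sqrt(23); 3*sqrt(575) = 15*sqrt(23)
Combine: (-12 + 16 - 5 + 15)·sqrt(23) = 14*sqrt(23)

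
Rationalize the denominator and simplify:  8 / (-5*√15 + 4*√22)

(-40*√15 - 32*√22)/23

Multiply numerator and denominator by 4*√22 + 5*√15.
Denominator becomes -23; numerator becomes 32*√22 + 40*√15.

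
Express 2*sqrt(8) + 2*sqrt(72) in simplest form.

16*sqrt(2)

2*sqrt(8) = 4*sqrt(2); 2*sqrt(72) = 12*sqrt(2)
Combine: (4 + 12)·sqrt(2) = 16*sqrt(2)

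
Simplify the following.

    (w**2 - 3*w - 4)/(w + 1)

Factor: w**2 - 3*w - 4 = (w + 1)*(w - 4)
Cancel the common factor (w + 1).

w - 4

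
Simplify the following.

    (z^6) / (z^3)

z^3

Quotient: z^3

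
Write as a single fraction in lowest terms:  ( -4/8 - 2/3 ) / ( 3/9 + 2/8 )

Numerator: -4/8 - 2/3 = -7/6
Denominator: 3/9 + 2/8 = 7/12
Divide: (-7/6) · (12/7) = -2

-2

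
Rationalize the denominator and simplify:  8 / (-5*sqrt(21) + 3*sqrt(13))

Multiply numerator and denominator by 3*sqrt(13) + 5*sqrt(21).
Denominator becomes -408; numerator becomes 24*sqrt(13) + 40*sqrt(21).

(-5*sqrt(21) - 3*sqrt(13))/51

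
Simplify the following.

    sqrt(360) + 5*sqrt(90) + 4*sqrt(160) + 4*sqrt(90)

49*sqrt(10)

sqrt(360) = 6*sqrt(10); 5*sqrt(90) = 15*sqrt(10); 4*sqrt(160) = 16*sqrt(10); 4*sqrt(90) = 12*sqrt(10)
Combine: (6 + 15 + 16 + 12)·sqrt(10) = 49*sqrt(10)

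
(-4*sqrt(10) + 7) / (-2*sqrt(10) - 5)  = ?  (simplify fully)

Multiply numerator and denominator by -5 + 2*sqrt(10).
Denominator becomes -15; numerator becomes -115 + 34*sqrt(10).

(-34*sqrt(10) + 115)/15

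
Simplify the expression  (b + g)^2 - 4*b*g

(b - g)^2

Expanding gives b^2 - 2*b*g + g^2, a perfect square.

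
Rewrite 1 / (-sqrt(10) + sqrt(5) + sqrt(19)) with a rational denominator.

(-7*sqrt(10) - 2*sqrt(19) + 12*sqrt(5) + 5*sqrt(38))/92

Group as (sqrt(5) + sqrt(19)) - sqrt(10); multiply by (sqrt(5) + sqrt(19)) + sqrt(10), then rationalise the remaining surd.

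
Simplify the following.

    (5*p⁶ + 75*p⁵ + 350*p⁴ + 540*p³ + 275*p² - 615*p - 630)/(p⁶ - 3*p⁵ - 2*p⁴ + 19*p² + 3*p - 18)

(5*p² + 65*p + 210)/(p² - 5*p + 6)

Factor: 5*p⁶ + 75*p⁵ + 350*p⁴ + 540*p³ + 275*p² - 615*p - 630 = 5·(p² + 2*p + 3)·(p - 1)·(p + 7)·(p + 1)·(p + 6);  p⁶ - 3*p⁵ - 2*p⁴ + 19*p² + 3*p - 18 = (p - 2)·(p² + 2*p + 3)·(p - 3)·(p - 1)·(p + 1)
Cancel the common factors (p² + 2*p + 3), (p - 1), (p + 1).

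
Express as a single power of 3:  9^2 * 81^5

3^24

9^2 = 3^4; 81^5 = 3^20
Combine exponents: 3^24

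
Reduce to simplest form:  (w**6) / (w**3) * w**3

Quotient: w**3
Multiply by w**3: add exponents.

w**6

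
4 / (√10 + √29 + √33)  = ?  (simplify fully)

Group as (√10 + √29) + √33; multiply by (√10 + √29) - √33, then rationalise the remaining surd.

(-2*√9570 + 6*√33 + 14*√29 + 52*√10)/281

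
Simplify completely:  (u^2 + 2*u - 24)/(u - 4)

u + 6

Factor: u^2 + 2*u - 24 = (u - 4)*(u + 6)
Cancel the common factor (u - 4).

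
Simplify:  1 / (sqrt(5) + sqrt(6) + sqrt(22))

Group as (sqrt(6) + sqrt(22)) + sqrt(5); multiply by (sqrt(6) + sqrt(22)) - sqrt(5), then rationalise the remaining surd.

-21*sqrt(6) - 23*sqrt(5) + 4*sqrt(165) + 11*sqrt(22)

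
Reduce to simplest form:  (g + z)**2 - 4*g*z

(g - z)**2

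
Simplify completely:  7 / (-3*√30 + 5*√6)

(-21*√30 - 35*√6)/120

Multiply numerator and denominator by 5*√6 + 3*√30.
Denominator becomes -120; numerator becomes 35*√6 + 21*√30.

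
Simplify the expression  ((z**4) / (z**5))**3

z**(-3)

Inside the bracket: (z**-1)
Raise to the power 3: (z**-3)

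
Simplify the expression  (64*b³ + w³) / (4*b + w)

16*b² - 4*b*w + w²

w^3 + (4*b)^3 = (4*b + w)(16*b² - 4*b*w + w²).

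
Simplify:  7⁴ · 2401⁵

7⁴ = 7^4; 2401⁵ = 7^20
Combine exponents: 7^24

7^24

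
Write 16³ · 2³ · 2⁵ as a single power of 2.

16³ = 2^12; 2³ = 2^3; 2⁵ = 2^5
Combine exponents: 2^20

2^20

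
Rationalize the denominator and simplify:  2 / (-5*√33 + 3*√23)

(-5*√33 - 3*√23)/309

Multiply numerator and denominator by 3*√23 + 5*√33.
Denominator becomes -618; numerator becomes 6*√23 + 10*√33.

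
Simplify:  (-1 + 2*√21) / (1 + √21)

Multiply numerator and denominator by -√21 + 1.
Denominator becomes -20; numerator becomes -43 + 3*√21.

(-3*√21 + 43)/20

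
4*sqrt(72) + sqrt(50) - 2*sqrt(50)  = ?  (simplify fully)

4*sqrt(72) = 24*sqrt(2); sqrt(50) = 5*sqrt(2); 2*sqrt(50) = 10*sqrt(2)
Combine: (24 + 5 - 10)·sqrt(2) = 19*sqrt(2)

19*sqrt(2)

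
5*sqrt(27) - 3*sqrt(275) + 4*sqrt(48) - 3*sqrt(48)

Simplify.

5*sqrt(27) = 15*sqrt(3); 3*sqrt(275) = 15*sqrt(11); 4*sqrt(48) = 16*sqrt(3); 3*sqrt(48) = 12*sqrt(3)

-15*sqrt(11) + 19*sqrt(3)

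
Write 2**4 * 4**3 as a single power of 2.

2**10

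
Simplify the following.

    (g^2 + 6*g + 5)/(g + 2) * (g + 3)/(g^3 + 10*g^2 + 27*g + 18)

Factor: g^2 + 6*g + 5 = (g + 1)*(g + 5);  g^3 + 10*g^2 + 27*g + 18 = (g + 1)*(g + 6)*(g + 3)
Cancel the common factors (g + 1), (g + 3).

(g + 5)/(g^2 + 8*g + 12)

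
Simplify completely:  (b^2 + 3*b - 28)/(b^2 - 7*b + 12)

(b + 7)/(b - 3)

Factor: b^2 + 3*b - 28 = (b - 4)*(b + 7);  b^2 - 7*b + 12 = (b - 3)*(b - 4)
Cancel the common factor (b - 4).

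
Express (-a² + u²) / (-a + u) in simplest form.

a + u

Difference of squares: factor out (-a + u).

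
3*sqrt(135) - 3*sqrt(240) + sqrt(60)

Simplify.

3*sqrt(135) = 9*sqrt(15); 3*sqrt(240) = 12*sqrt(15); sqrt(60) = 2*sqrt(15)
Combine: (9 - 12 + 2)·sqrt(15) = -sqrt(15)

-sqrt(15)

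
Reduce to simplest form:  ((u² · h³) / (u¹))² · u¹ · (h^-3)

Inside the bracket: u¹ · h³
Raise to the power 2: u² · h⁶
Multiply by u¹ · (h^-3): add exponents.

h³*u³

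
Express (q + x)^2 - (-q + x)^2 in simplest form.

4*q*x

Only the odd-power cross terms survive.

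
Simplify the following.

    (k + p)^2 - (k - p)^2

4*k*p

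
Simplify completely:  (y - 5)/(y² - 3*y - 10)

1/(y + 2)

Factor: y² - 3*y - 10 = (y - 5)·(y + 2)
Cancel the common factor (y - 5).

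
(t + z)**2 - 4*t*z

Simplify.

Expand the square and combine the 4*t*z term.

(t - z)**2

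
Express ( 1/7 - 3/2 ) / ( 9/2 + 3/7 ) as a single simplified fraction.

Numerator: 1/7 - 3/2 = -19/14
Denominator: 9/2 + 3/7 = 69/14
Divide: (-19/14) · (14/69) = -19/69

-19/69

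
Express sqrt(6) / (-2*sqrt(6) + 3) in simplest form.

(-4 - sqrt(6))/5

Multiply numerator and denominator by 3 + 2*sqrt(6).
Denominator becomes -15; numerator becomes 3*sqrt(6) + 12.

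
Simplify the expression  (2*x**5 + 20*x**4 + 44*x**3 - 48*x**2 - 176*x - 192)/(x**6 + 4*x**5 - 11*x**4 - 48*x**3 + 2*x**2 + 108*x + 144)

(2*x + 12)/(x**2 - 9)

Factor: 2*x**5 + 20*x**4 + 44*x**3 - 48*x**2 - 176*x - 192 = 2*(x - 2)*(x + 6)*(x + 4)*(x**2 + 2*x + 2);  x**6 + 4*x**5 - 11*x**4 - 48*x**3 + 2*x**2 + 108*x + 144 = (x - 2)*(x - 3)*(x + 3)*(x + 4)*(x**2 + 2*x + 2)
Cancel the common factors (x**2 + 2*x + 2), (x - 2), (x + 4).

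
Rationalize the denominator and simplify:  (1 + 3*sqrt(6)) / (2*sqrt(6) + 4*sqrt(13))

(-18 - sqrt(6) + 2*sqrt(13) + 6*sqrt(78))/92

Multiply numerator and denominator by -4*sqrt(13) + 2*sqrt(6).
Denominator becomes -184; numerator becomes -12*sqrt(78) - 4*sqrt(13) + 2*sqrt(6) + 36.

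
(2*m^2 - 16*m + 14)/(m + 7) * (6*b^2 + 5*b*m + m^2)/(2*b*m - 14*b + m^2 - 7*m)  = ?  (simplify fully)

(6*b*m - 6*b + 2*m^2 - 2*m)/(m + 7)

Factor: 2*m^2 - 16*m + 14 = 2*(m - 7)*(m - 1);  6*b^2 + 5*b*m + m^2 = (3*b + m)*(2*b + m);  2*b*m - 14*b + m^2 - 7*m = (m - 7)*(2*b + m)
Cancel the common factors (2*b + m), (m - 7).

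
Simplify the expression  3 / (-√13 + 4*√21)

Multiply numerator and denominator by √13 + 4*√21.
Denominator becomes 323; numerator becomes 3*√13 + 12*√21.

(3*√13 + 12*√21)/323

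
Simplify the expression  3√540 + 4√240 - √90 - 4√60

-3*√10 + 26*√15

3√540 = 18*√15; 4√240 = 16*√15; √90 = 3*√10; 4√60 = 8*√15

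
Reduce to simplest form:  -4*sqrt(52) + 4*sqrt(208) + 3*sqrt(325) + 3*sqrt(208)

4*sqrt(52) = 8*sqrt(13); 4*sqrt(208) = 16*sqrt(13); 3*sqrt(325) = 15*sqrt(13); 3*sqrt(208) = 12*sqrt(13)
Combine: (-8 + 16 + 15 + 12)·sqrt(13) = 35*sqrt(13)

35*sqrt(13)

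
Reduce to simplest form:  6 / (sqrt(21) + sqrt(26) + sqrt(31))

(-3*sqrt(16926) + 24*sqrt(31) + 39*sqrt(26) + 54*sqrt(21))/482

Group as (sqrt(21) + sqrt(26)) + sqrt(31); multiply by (sqrt(21) + sqrt(26)) - sqrt(31), then rationalise the remaining surd.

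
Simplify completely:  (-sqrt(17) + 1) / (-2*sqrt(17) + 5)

Multiply numerator and denominator by 5 + 2*sqrt(17).
Denominator becomes -43; numerator becomes -29 - 3*sqrt(17).

(3*sqrt(17) + 29)/43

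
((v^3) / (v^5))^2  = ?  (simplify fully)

Inside the bracket: (v^-2)
Raise to the power 2: (v^-4)

v^(-4)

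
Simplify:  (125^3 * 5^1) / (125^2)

125^3 = 5^9; 5^1 = 5^1; 125^2 = 5^6
Combine exponents: 5^4

5^4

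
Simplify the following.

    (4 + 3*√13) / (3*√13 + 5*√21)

Multiply numerator and denominator by -5*√21 + 3*√13.
Denominator becomes -408; numerator becomes -15*√273 - 20*√21 + 12*√13 + 117.

(-117 - 12*√13 + 20*√21 + 15*√273)/408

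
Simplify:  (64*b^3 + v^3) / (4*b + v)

16*b^2 - 4*b*v + v^2

Apply the sum-of-cubes factorisation and cancel (4*b + v).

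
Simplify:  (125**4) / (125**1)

125**4 = 5**12; 125**1 = 5**3
Combine exponents: 5**9

5**9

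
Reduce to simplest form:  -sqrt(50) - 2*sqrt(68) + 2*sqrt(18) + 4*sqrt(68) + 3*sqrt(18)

10*sqrt(2) + 4*sqrt(17)

sqrt(50) = 5*sqrt(2); 2*sqrt(68) = 4*sqrt(17); 2*sqrt(18) = 6*sqrt(2); 4*sqrt(68) = 8*sqrt(17); 3*sqrt(18) = 9*sqrt(2)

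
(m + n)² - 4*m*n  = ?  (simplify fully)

(m - n)²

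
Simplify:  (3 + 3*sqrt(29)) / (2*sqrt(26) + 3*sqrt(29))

Multiply numerator and denominator by -2*sqrt(26) + 3*sqrt(29).
Denominator becomes 157; numerator becomes -6*sqrt(754) - 6*sqrt(26) + 9*sqrt(29) + 261.

(-6*sqrt(754) - 6*sqrt(26) + 9*sqrt(29) + 261)/157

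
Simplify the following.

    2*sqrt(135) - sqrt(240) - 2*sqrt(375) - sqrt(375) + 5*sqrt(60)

2*sqrt(135) = 6*sqrt(15); sqrt(240) = 4*sqrt(15); 2*sqrt(375) = 10*sqrt(15); sqrt(375) = 5*sqrt(15); 5*sqrt(60) = 10*sqrt(15)
Combine: (6 - 4 - 10 - 5 + 10)·sqrt(15) = -3*sqrt(15)

-3*sqrt(15)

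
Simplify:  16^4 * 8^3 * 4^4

2^33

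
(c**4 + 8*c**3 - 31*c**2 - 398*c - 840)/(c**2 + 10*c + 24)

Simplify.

c**2 - 2*c - 35

Factor: c**4 + 8*c**3 - 31*c**2 - 398*c - 840 = (c - 7)*(c + 5)*(c + 6)*(c + 4);  c**2 + 10*c + 24 = (c + 6)*(c + 4)
Cancel the common factors (c + 6), (c + 4).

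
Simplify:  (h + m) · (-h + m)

-h² + m²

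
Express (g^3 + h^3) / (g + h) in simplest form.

g^2 - g*h + h^2

h^3 + g^3 = (g + h)(g^2 - g*h + h^2).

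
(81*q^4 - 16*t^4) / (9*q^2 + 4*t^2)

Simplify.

9*q^2 - 4*t^2

Difference of fourth powers: factor out (9*q^2 + 4*t^2).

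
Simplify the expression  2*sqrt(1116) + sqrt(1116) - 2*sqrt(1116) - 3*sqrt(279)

2*sqrt(1116) = 12*sqrt(31); sqrt(1116) = 6*sqrt(31); 2*sqrt(1116) = 12*sqrt(31); 3*sqrt(279) = 9*sqrt(31)
Combine: (12 + 6 - 12 - 9)·sqrt(31) = -3*sqrt(31)

-3*sqrt(31)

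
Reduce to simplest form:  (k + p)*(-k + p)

-k^2 + p^2

(p)^2 - (k)^2 = -k^2 + p^2.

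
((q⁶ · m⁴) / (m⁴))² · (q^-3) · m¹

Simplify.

Inside the bracket: q⁶
Raise to the power 2: q^12
Multiply by (q^-3) · m¹: add exponents.

m*q⁹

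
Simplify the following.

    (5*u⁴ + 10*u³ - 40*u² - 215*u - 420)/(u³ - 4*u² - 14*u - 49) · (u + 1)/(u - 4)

Factor: 5*u⁴ + 10*u³ - 40*u² - 215*u - 420 = 5·(u - 4)·(u + 3)·(u² + 3*u + 7);  u³ - 4*u² - 14*u - 49 = (u - 7)·(u² + 3*u + 7)
Cancel the common factors (u² + 3*u + 7), (u - 4).

(5*u² + 20*u + 15)/(u - 7)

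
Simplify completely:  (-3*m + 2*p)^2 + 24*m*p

(3*m + 2*p)^2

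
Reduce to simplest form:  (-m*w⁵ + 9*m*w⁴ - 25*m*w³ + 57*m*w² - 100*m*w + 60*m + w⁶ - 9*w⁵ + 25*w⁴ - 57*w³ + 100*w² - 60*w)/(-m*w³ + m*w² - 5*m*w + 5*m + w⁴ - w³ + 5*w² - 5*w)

Factor: -m*w⁵ + 9*m*w⁴ - 25*m*w³ + 57*m*w² - 100*m*w + 60*m + w⁶ - 9*w⁵ + 25*w⁴ - 57*w³ + 100*w² - 60*w = (w - 2)·(-m + w)·(w - 6)·(w - 1)·(w² + 5);  -m*w³ + m*w² - 5*m*w + 5*m + w⁴ - w³ + 5*w² - 5*w = (w - 1)·(-m + w)·(w² + 5)
Cancel the common factors (w² + 5), (-m + w), (w - 1).

w² - 8*w + 12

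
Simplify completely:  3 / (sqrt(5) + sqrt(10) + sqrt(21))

(-15*sqrt(42) - 9*sqrt(21) + 24*sqrt(10) + 39*sqrt(5))/82

Group as (sqrt(5) + sqrt(21)) + sqrt(10); multiply by (sqrt(5) + sqrt(21)) - sqrt(10), then rationalise the remaining surd.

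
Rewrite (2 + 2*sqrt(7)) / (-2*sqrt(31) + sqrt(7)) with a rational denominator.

(-4*sqrt(217) - 4*sqrt(31) - 14 - 2*sqrt(7))/117

Multiply numerator and denominator by sqrt(7) + 2*sqrt(31).
Denominator becomes -117; numerator becomes 2*sqrt(7) + 14 + 4*sqrt(31) + 4*sqrt(217).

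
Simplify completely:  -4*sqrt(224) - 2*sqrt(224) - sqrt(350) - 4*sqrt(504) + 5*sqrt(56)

4*sqrt(224) = 16*sqrt(14); 2*sqrt(224) = 8*sqrt(14); sqrt(350) = 5*sqrt(14); 4*sqrt(504) = 24*sqrt(14); 5*sqrt(56) = 10*sqrt(14)
Combine: (-16 - 8 - 5 - 24 + 10)·sqrt(14) = -43*sqrt(14)

-43*sqrt(14)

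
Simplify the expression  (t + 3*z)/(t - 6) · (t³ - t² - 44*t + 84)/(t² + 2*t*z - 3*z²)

(-t² - 5*t + 14)/(-t + z)

Factor: t³ - t² - 44*t + 84 = (t - 6)·(t - 2)·(t + 7);  t² + 2*t*z - 3*z² = (t - z)·(t + 3*z)
Cancel the common factors (t - 6), (t + 3*z).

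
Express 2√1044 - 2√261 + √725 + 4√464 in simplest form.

2√1044 = 12*√29; 2√261 = 6*√29; √725 = 5*√29; 4√464 = 16*√29
Combine: (12 - 6 + 5 + 16)·√29 = 27*√29

27*√29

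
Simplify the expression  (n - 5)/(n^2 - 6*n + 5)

1/(n - 1)

Factor: n^2 - 6*n + 5 = (n - 5)*(n - 1)
Cancel the common factor (n - 5).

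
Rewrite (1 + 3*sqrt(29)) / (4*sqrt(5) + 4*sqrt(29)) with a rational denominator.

(-3*sqrt(145) - sqrt(5) + sqrt(29) + 87)/96

Multiply numerator and denominator by -4*sqrt(5) + 4*sqrt(29).
Denominator becomes 384; numerator becomes -12*sqrt(145) - 4*sqrt(5) + 4*sqrt(29) + 348.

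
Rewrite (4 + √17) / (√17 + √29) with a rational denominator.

(-17 - 4*√17 + 4*√29 + √493)/12

Multiply numerator and denominator by -√29 + √17.
Denominator becomes -12; numerator becomes -√493 - 4*√29 + 4*√17 + 17.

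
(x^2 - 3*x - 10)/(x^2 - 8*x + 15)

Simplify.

(x + 2)/(x - 3)

Factor: x^2 - 3*x - 10 = (x - 5)*(x + 2);  x^2 - 8*x + 15 = (x - 3)*(x - 5)
Cancel the common factor (x - 5).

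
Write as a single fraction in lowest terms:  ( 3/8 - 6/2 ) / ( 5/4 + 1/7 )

Numerator: 3/8 - 6/2 = -21/8
Denominator: 5/4 + 1/7 = 39/28
Divide: (-21/8) · (28/39) = -49/26

-49/26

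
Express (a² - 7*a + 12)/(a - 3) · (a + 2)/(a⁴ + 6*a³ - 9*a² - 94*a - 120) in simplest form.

1/(a² + 8*a + 15)

Factor: a² - 7*a + 12 = (a - 3)·(a - 4);  a⁴ + 6*a³ - 9*a² - 94*a - 120 = (a + 2)·(a - 4)·(a + 5)·(a + 3)
Cancel the common factors (a + 2), (a - 4), (a - 3).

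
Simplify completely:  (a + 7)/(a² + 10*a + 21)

Factor: a² + 10*a + 21 = (a + 3)·(a + 7)
Cancel the common factor (a + 7).

1/(a + 3)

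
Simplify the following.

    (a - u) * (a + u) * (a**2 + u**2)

a**4 - u**4

Pair the conjugate factors: (a+u)(a-u) = a**2 - u**2, then repeat with the next factor.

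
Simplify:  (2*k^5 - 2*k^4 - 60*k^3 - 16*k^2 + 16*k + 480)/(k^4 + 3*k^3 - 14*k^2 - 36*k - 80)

Factor: 2*k^5 - 2*k^4 - 60*k^3 - 16*k^2 + 16*k + 480 = 2*(k + 5)*(k - 2)*(k - 6)*(k^2 + 2*k + 4);  k^4 + 3*k^3 - 14*k^2 - 36*k - 80 = (k - 4)*(k + 5)*(k^2 + 2*k + 4)
Cancel the common factors (k^2 + 2*k + 4), (k + 5).

(2*k^2 - 16*k + 24)/(k - 4)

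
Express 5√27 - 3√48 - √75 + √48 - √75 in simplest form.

5√27 = 15*√3; 3√48 = 12*√3; √75 = 5*√3; √48 = 4*√3; √75 = 5*√3
Combine: (15 - 12 - 5 + 4 - 5)·√3 = -3*√3

-3*√3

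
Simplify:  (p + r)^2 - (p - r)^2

4*p*r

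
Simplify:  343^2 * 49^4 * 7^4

343^2 = 7^6; 49^4 = 7^8; 7^4 = 7^4
Combine exponents: 7^18

7^18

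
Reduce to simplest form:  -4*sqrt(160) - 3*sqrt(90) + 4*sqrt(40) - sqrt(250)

4*sqrt(160) = 16*sqrt(10); 3*sqrt(90) = 9*sqrt(10); 4*sqrt(40) = 8*sqrt(10); sqrt(250) = 5*sqrt(10)
Combine: (-16 - 9 + 8 - 5)·sqrt(10) = -22*sqrt(10)

-22*sqrt(10)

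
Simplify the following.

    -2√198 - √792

-12*√22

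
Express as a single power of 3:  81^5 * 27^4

81^5 = 3^20; 27^4 = 3^12
Combine exponents: 3^32

3^32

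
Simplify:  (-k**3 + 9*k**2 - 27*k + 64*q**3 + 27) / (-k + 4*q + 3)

k**2 + 4*k*q - 6*k + 16*q**2 - 12*q + 9

(4*q)**3 - (k - 3)**3 = (-k + 4*q + 3)(k**2 + 4*k*q - 6*k + 16*q**2 - 12*q + 9).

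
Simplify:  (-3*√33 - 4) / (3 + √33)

Multiply numerator and denominator by -√33 + 3.
Denominator becomes -24; numerator becomes -5*√33 + 87.

(-87 + 5*√33)/24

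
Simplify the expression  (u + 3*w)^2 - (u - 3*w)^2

12*u*w

Write as f(u,(3*w)) - f(u,-(3*w)) and expand.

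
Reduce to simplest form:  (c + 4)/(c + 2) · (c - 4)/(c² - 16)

Factor: c² - 16 = (c - 4)·(c + 4)
Cancel the common factors (c + 4), (c - 4).

1/(c + 2)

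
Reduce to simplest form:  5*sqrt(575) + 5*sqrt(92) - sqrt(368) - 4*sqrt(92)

5*sqrt(575) = 25*sqrt(23); 5*sqrt(92) = 10*sqrt(23); sqrt(368) = 4*sqrt(23); 4*sqrt(92) = 8*sqrt(23)
Combine: (25 + 10 - 4 - 8)·sqrt(23) = 23*sqrt(23)

23*sqrt(23)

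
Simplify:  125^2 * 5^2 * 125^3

125^2 = 5^6; 5^2 = 5^2; 125^3 = 5^9
Combine exponents: 5^17

5^17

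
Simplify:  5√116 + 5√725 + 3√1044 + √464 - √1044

5√116 = 10*√29; 5√725 = 25*√29; 3√1044 = 18*√29; √464 = 4*√29; √1044 = 6*√29
Combine: (10 + 25 + 18 + 4 - 6)·√29 = 51*√29

51*√29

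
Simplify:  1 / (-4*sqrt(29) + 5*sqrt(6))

(-4*sqrt(29) - 5*sqrt(6))/314

Multiply numerator and denominator by 5*sqrt(6) + 4*sqrt(29).
Denominator becomes -314; numerator becomes 5*sqrt(6) + 4*sqrt(29).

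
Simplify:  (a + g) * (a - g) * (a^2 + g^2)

Telescope via difference of squares: (a+g)(a-g) = a^2 - g^2, then repeat with the next factor.

a^4 - g^4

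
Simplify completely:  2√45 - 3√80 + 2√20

-2*√5

2√45 = 6*√5; 3√80 = 12*√5; 2√20 = 4*√5
Combine: (6 - 12 + 4)·√5 = -2*√5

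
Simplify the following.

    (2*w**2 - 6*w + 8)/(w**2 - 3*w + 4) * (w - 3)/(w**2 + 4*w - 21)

Factor: 2*w**2 - 6*w + 8 = 2*(w**2 - 3*w + 4);  w**2 + 4*w - 21 = (w - 3)*(w + 7)
Cancel the common factors (w**2 - 3*w + 4), (w - 3).

2/(w + 7)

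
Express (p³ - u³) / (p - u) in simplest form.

p² + p*u + u²

Apply the difference-of-cubes factorisation and cancel (p - u).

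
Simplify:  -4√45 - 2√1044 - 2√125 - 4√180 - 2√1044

4√45 = 12*√5; 2√1044 = 12*√29; 2√125 = 10*√5; 4√180 = 24*√5; 2√1044 = 12*√29

-24*√29 - 46*√5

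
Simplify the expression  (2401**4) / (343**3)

7**7

2401**4 = 7**16; 343**3 = 7**9
Combine exponents: 7**7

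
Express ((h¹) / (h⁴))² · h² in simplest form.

h^(-4)

Inside the bracket: (h^-3)
Raise to the power 2: (h^-6)
Multiply by h²: add exponents.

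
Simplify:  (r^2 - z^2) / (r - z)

r + z

Difference of squares: factor out (r - z).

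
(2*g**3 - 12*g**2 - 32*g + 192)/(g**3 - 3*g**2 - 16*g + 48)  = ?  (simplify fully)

Factor: 2*g**3 - 12*g**2 - 32*g + 192 = 2*(g - 6)*(g - 4)*(g + 4);  g**3 - 3*g**2 - 16*g + 48 = (g - 4)*(g + 4)*(g - 3)
Cancel the common factors (g + 4), (g - 4).

(2*g - 12)/(g - 3)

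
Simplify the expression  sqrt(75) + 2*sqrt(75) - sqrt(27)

sqrt(75) = 5*sqrt(3); 2*sqrt(75) = 10*sqrt(3); sqrt(27) = 3*sqrt(3)
Combine: (5 + 10 - 3)·sqrt(3) = 12*sqrt(3)

12*sqrt(3)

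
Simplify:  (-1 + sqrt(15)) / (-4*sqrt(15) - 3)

Multiply numerator and denominator by -3 + 4*sqrt(15).
Denominator becomes -231; numerator becomes -7*sqrt(15) + 63.

(-9 + sqrt(15))/33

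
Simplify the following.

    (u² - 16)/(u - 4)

u + 4

Factor: u² - 16 = (u - 4)·(u + 4)
Cancel the common factor (u - 4).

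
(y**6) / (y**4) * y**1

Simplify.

Quotient: y**2
Multiply by y**1: add exponents.

y**3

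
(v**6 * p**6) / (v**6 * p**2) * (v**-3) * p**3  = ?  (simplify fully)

p**7/v**3

Quotient: p**4
Multiply by (v**-3) * p**3: add exponents.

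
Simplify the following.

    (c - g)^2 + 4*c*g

(c + g)^2

After expansion: c^2 + 2*c*g + g^2 — a perfect-square trinomial.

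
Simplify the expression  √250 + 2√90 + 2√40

15*√10

√250 = 5*√10; 2√90 = 6*√10; 2√40 = 4*√10
Combine: (5 + 6 + 4)·√10 = 15*√10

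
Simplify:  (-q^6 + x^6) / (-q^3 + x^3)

q^3 + x^3

-q^6 + x^6 factors as (-q + x)*(q + x)*(q^2 - q*x + x^2)*(q^2 + q*x + x^2).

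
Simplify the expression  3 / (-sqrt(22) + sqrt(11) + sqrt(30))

Group as (sqrt(11) + sqrt(30)) - sqrt(22); multiply by (sqrt(11) + sqrt(30)) + sqrt(22), then rationalise the remaining surd.

(-57*sqrt(22) + 9*sqrt(30) + 123*sqrt(11) + 132*sqrt(15))/959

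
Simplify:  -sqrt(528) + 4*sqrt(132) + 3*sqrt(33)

7*sqrt(33)

sqrt(528) = 4*sqrt(33); 4*sqrt(132) = 8*sqrt(33); 3*sqrt(33) = 3*sqrt(33)
Combine: (-4 + 8 + 3)·sqrt(33) = 7*sqrt(33)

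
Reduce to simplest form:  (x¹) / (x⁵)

Quotient: (x^-4)

x^(-4)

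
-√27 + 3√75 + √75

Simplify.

√27 = 3*√3; 3√75 = 15*√3; √75 = 5*√3
Combine: (-3 + 15 + 5)·√3 = 17*√3

17*√3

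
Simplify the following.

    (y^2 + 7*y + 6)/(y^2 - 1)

Factor: y^2 + 7*y + 6 = (y + 1)*(y + 6);  y^2 - 1 = (y - 1)*(y + 1)
Cancel the common factor (y + 1).

(y + 6)/(y - 1)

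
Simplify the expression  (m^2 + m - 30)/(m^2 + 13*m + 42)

Factor: m^2 + m - 30 = (m + 6)*(m - 5);  m^2 + 13*m + 42 = (m + 7)*(m + 6)
Cancel the common factor (m + 6).

(m - 5)/(m + 7)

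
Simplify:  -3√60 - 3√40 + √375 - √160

3√60 = 6*√15; 3√40 = 6*√10; √375 = 5*√15; √160 = 4*√10

-10*√10 - √15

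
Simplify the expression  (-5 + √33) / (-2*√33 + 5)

Multiply numerator and denominator by 5 + 2*√33.
Denominator becomes -107; numerator becomes -5*√33 + 41.

(-41 + 5*√33)/107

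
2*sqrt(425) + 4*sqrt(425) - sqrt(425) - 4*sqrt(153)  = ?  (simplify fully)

2*sqrt(425) = 10*sqrt(17); 4*sqrt(425) = 20*sqrt(17); sqrt(425) = 5*sqrt(17); 4*sqrt(153) = 12*sqrt(17)
Combine: (10 + 20 - 5 - 12)·sqrt(17) = 13*sqrt(17)

13*sqrt(17)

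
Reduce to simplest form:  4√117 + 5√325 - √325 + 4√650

20*√26 + 32*√13

4√117 = 12*√13; 5√325 = 25*√13; √325 = 5*√13; 4√650 = 20*√26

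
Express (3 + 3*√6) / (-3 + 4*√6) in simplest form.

Multiply numerator and denominator by -4*√6 - 3.
Denominator becomes -87; numerator becomes -81 - 21*√6.

(7*√6 + 27)/29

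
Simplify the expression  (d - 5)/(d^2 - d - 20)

Factor: d^2 - d - 20 = (d - 5)*(d + 4)
Cancel the common factor (d - 5).

1/(d + 4)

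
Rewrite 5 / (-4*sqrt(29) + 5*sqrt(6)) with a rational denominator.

(-20*sqrt(29) - 25*sqrt(6))/314

Multiply numerator and denominator by 5*sqrt(6) + 4*sqrt(29).
Denominator becomes -314; numerator becomes 25*sqrt(6) + 20*sqrt(29).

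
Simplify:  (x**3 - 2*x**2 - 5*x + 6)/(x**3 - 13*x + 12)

Factor: x**3 - 2*x**2 - 5*x + 6 = (x - 3)*(x + 2)*(x - 1);  x**3 - 13*x + 12 = (x + 4)*(x - 1)*(x - 3)
Cancel the common factors (x - 3), (x - 1).

(x + 2)/(x + 4)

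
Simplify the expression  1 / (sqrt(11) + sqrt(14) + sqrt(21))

(-7*sqrt(66) + 2*sqrt(21) + 9*sqrt(14) + 12*sqrt(11))/300

Group as (sqrt(14) + sqrt(21)) + sqrt(11); multiply by (sqrt(14) + sqrt(21)) - sqrt(11), then rationalise the remaining surd.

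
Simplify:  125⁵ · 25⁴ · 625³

5^35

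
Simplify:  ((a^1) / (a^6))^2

a^(-10)

Inside the bracket: (a^-5)
Raise to the power 2: (a^-10)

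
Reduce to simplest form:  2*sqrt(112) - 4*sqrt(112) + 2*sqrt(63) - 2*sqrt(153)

-6*sqrt(17) - 2*sqrt(7)

2*sqrt(112) = 8*sqrt(7); 4*sqrt(112) = 16*sqrt(7); 2*sqrt(63) = 6*sqrt(7); 2*sqrt(153) = 6*sqrt(17)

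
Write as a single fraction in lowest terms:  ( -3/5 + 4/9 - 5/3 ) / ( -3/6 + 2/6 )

Numerator: -3/5 + 4/9 - 5/3 = -82/45
Denominator: -3/6 + 2/6 = -1/6
Divide: (-82/45) · (-6) = 164/15

164/15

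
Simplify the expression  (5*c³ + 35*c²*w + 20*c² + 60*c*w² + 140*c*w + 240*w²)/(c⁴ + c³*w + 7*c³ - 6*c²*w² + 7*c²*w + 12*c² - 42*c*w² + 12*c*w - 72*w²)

Factor: 5*c³ + 35*c²*w + 20*c² + 60*c*w² + 140*c*w + 240*w² = 5·(c + 3*w)·(c + 4*w)·(c + 4);  c⁴ + c³*w + 7*c³ - 6*c²*w² + 7*c²*w + 12*c² - 42*c*w² + 12*c*w - 72*w² = (c + 3)·(c - 2*w)·(c + 3*w)·(c + 4)
Cancel the common factors (c + 3*w), (c + 4).

(-5*c - 20*w)/(-c² + 2*c*w - 3*c + 6*w)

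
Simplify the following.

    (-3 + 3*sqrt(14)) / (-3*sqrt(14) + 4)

(-114 - 3*sqrt(14))/110

Multiply numerator and denominator by 4 + 3*sqrt(14).
Denominator becomes -110; numerator becomes 3*sqrt(14) + 114.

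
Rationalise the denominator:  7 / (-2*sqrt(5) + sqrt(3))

Multiply numerator and denominator by sqrt(3) + 2*sqrt(5).
Denominator becomes -17; numerator becomes 7*sqrt(3) + 14*sqrt(5).

(-14*sqrt(5) - 7*sqrt(3))/17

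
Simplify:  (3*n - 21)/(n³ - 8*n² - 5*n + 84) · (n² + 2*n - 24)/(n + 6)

3/(n + 3)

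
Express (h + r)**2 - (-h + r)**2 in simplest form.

Only the odd-power cross terms survive.

4*h*r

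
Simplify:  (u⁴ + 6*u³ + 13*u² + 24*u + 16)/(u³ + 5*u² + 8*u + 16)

u + 1

Factor: u⁴ + 6*u³ + 13*u² + 24*u + 16 = (u + 1)·(u² + u + 4)·(u + 4);  u³ + 5*u² + 8*u + 16 = (u + 4)·(u² + u + 4)
Cancel the common factors (u² + u + 4), (u + 4).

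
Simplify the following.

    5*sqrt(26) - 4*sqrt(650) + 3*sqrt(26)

-12*sqrt(26)

5*sqrt(26) = 5*sqrt(26); 4*sqrt(650) = 20*sqrt(26); 3*sqrt(26) = 3*sqrt(26)
Combine: (5 - 20 + 3)·sqrt(26) = -12*sqrt(26)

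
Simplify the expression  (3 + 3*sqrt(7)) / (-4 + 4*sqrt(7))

Multiply numerator and denominator by -4*sqrt(7) - 4.
Denominator becomes -96; numerator becomes -96 - 24*sqrt(7).

(sqrt(7) + 4)/4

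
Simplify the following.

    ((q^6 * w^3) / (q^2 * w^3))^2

q^8

Inside the bracket: q^4
Raise to the power 2: q^8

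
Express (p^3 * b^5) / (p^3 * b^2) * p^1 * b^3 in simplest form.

b^6*p

Quotient: b^3
Multiply by p^1 * b^3: add exponents.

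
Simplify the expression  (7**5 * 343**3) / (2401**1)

7**10

7**5 = 7**5; 343**3 = 7**9; 2401**1 = 7**4
Combine exponents: 7**10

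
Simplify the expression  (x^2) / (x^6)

Quotient: (x^-4)

x^(-4)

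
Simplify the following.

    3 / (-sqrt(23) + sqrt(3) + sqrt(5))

Group as (sqrt(3) + sqrt(5)) - sqrt(23); multiply by (sqrt(3) + sqrt(5)) + sqrt(23), then rationalise the remaining surd.

(-15*sqrt(23) - 21*sqrt(5) - 25*sqrt(3) - 2*sqrt(345))/55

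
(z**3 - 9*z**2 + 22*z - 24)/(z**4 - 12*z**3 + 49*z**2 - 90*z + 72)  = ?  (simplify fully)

Factor: z**3 - 9*z**2 + 22*z - 24 = (z - 6)*(z**2 - 3*z + 4);  z**4 - 12*z**3 + 49*z**2 - 90*z + 72 = (z - 3)*(z**2 - 3*z + 4)*(z - 6)
Cancel the common factors (z**2 - 3*z + 4), (z - 6).

1/(z - 3)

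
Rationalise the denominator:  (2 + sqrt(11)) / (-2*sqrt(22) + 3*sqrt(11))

(4*sqrt(22) + 6*sqrt(11) + 22*sqrt(2) + 33)/11

Multiply numerator and denominator by 2*sqrt(22) + 3*sqrt(11).
Denominator becomes 11; numerator becomes 4*sqrt(22) + 6*sqrt(11) + 22*sqrt(2) + 33.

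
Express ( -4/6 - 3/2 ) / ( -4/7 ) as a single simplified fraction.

Numerator: -4/6 - 3/2 = -13/6
Denominator: -4/7 = -4/7
Divide: (-13/6) · (-7/4) = 91/24

91/24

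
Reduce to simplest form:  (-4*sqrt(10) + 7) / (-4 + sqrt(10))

Multiply numerator and denominator by -4 - sqrt(10).
Denominator becomes 6; numerator becomes 12 + 9*sqrt(10).

(4 + 3*sqrt(10))/2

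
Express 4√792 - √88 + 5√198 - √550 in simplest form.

32*√22

4√792 = 24*√22; √88 = 2*√22; 5√198 = 15*√22; √550 = 5*√22
Combine: (24 - 2 + 15 - 5)·√22 = 32*√22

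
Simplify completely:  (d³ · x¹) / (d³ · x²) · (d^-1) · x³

Quotient: (x^-1)
Multiply by (d^-1) · x³: add exponents.

x²/d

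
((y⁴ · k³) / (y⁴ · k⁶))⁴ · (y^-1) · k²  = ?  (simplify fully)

1/(k^10*y)

Inside the bracket: (k^-3)
Raise to the power 4: (k^-12)
Multiply by (y^-1) · k²: add exponents.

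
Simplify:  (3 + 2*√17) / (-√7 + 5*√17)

Multiply numerator and denominator by √7 + 5*√17.
Denominator becomes 418; numerator becomes 3*√7 + 2*√119 + 15*√17 + 170.

(3*√7 + 2*√119 + 15*√17 + 170)/418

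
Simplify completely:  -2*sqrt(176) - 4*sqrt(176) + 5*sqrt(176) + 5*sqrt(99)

11*sqrt(11)

2*sqrt(176) = 8*sqrt(11); 4*sqrt(176) = 16*sqrt(11); 5*sqrt(176) = 20*sqrt(11); 5*sqrt(99) = 15*sqrt(11)
Combine: (-8 - 16 + 20 + 15)·sqrt(11) = 11*sqrt(11)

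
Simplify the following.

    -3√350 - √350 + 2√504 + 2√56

-4*√14

3√350 = 15*√14; √350 = 5*√14; 2√504 = 12*√14; 2√56 = 4*√14
Combine: (-15 - 5 + 12 + 4)·√14 = -4*√14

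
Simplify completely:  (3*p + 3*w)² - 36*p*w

9*(p - w)²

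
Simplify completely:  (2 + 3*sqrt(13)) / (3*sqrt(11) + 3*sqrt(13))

(-3*sqrt(143) - 2*sqrt(11) + 2*sqrt(13) + 39)/6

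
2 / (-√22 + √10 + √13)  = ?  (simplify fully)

(-2*√22 + 38*√13 + 50*√10 + 8*√715)/519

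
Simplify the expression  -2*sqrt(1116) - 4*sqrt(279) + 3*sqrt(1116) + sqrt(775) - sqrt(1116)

-7*sqrt(31)

2*sqrt(1116) = 12*sqrt(31); 4*sqrt(279) = 12*sqrt(31); 3*sqrt(1116) = 18*sqrt(31); sqrt(775) = 5*sqrt(31); sqrt(1116) = 6*sqrt(31)
Combine: (-12 - 12 + 18 + 5 - 6)·sqrt(31) = -7*sqrt(31)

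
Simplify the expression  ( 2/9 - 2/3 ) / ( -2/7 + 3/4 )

-112/117

Numerator: 2/9 - 2/3 = -4/9
Denominator: -2/7 + 3/4 = 13/28
Divide: (-4/9) · (28/13) = -112/117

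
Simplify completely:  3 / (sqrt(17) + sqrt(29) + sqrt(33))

Group as (sqrt(17) + sqrt(33)) + sqrt(29); multiply by (sqrt(17) + sqrt(33)) - sqrt(29), then rationalise the remaining surd.

(-2*sqrt(16269) + 13*sqrt(33) + 21*sqrt(29) + 45*sqrt(17))/601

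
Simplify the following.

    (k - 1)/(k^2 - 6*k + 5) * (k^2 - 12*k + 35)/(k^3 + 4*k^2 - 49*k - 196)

1/(k^2 + 11*k + 28)

Factor: k^2 - 6*k + 5 = (k - 1)*(k - 5);  k^2 - 12*k + 35 = (k - 5)*(k - 7);  k^3 + 4*k^2 - 49*k - 196 = (k + 4)*(k - 7)*(k + 7)
Cancel the common factors (k - 7), (k - 5), (k - 1).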